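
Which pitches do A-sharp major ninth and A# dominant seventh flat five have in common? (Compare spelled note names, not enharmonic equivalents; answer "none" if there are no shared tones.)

A-sharp major ninth: A# C## E# G## B#
A# dominant seventh flat five: A# C## E G#
Common to both → A#, C##.

A#, C##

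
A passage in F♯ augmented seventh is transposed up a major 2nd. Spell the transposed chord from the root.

G#, B#, D##, F#

F# up a major 2nd → G#. New chord: G# augmented seventh.
- root: G#
- major 3rd: B#
- augmented 5th: D##
- minor 7th: F#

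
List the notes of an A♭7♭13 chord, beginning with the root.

Ab, C, Eb, Gb, Fb

A♭7♭13: dominant seventh flat thirteen on Ab.
- root: Ab
- major 3rd: C
- perfect 5th: Eb
- minor 7th: Gb
- minor 13th: Fb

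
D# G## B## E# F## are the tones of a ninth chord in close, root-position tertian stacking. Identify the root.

E#

Stacking in thirds gives E# – G## – B## – D# – F##, so E# is the root — E# dominant ninth sharp five.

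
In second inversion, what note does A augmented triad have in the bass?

A augmented triad in root position is A–C-sharp–E-sharp.
Second inversion places the fifth in the bass, which is E-sharp.

E-sharp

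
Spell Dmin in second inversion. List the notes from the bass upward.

A – D – F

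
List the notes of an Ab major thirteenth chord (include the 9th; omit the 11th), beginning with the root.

Root Ab, quality major thirteenth:
- root: Ab
- major 3rd: C
- perfect 5th: Eb
- major 7th: G
- major 9th: Bb
- major 13th: F

Ab, C, Eb, G, Bb, F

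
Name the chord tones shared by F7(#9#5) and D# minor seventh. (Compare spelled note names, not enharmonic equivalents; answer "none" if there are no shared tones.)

C♯

F7(#9#5) = F, A, C♯, E♭, G♯.
D# minor seventh = D♯, F♯, A♯, C♯.
Shared: C♯.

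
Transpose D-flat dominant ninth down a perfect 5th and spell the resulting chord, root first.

Gb  Bb  Db  Fb  Ab

Transposed root: Db → Gb (perfect 5th down). So we spell Gb dominant ninth:
- root: Gb
- major 3rd: Bb
- perfect 5th: Db
- minor 7th: Fb
- major 9th: Ab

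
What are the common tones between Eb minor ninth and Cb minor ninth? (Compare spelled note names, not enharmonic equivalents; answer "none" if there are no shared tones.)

G-flat D-flat

Eb minor ninth: E-flat G-flat B-flat D-flat F
Cb minor ninth: C-flat E-double-flat G-flat B-double-flat D-flat
Common to both → G-flat, D-flat.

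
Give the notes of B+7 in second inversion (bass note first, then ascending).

In root position, B+7 is B–D#–F##–A.
Second inversion puts the fifth (F##) in the bass.

F##, A, B, D#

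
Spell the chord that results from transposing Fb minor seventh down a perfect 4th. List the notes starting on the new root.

F-flat down a perfect 4th → C-flat. New chord: C-flat minor seventh.
root → C-flat
3rd (minor 3rd) → E-double-flat
5th (perfect 5th) → G-flat
7th (minor 7th) → B-double-flat

C-flat  E-double-flat  G-flat  B-double-flat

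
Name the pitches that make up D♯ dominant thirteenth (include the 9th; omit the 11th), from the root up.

D-sharp, F-double-sharp, A-sharp, C-sharp, E-sharp, B-sharp

D♯ dominant thirteenth: dominant thirteenth on D-sharp.
root → D-sharp
3rd (major 3rd) → F-double-sharp
5th (perfect 5th) → A-sharp
7th (minor 7th) → C-sharp
9th (major 9th) → E-sharp
13th (major 13th) → B-sharp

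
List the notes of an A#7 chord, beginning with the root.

A#7: dominant seventh on A♯.
root → A♯
3rd (major 3rd) → C𝄪
5th (perfect 5th) → E♯
7th (minor 7th) → G♯

A♯ – C𝄪 – E♯ – G♯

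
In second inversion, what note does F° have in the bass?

C♭

F° in root position is F–A♭–C♭.
Second inversion places the fifth in the bass, which is C♭.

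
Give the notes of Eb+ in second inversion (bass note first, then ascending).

Eb+ = Eb–G–B; second inversion → fifth (B) lowest.

B, Eb, G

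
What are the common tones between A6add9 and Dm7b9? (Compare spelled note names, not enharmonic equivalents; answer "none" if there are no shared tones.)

A

A6add9 = A, C#, E, F#, B.
Dm7b9 = D, F, A, C, Eb.
Shared: A.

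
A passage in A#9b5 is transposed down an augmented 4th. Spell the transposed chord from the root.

E, G♯, B♭, D, F♯

Transposed root: A♯ → E (augmented 4th down). So we spell E dominant ninth flat five:
Root: E
Major 3rd (3rd): G♯
Diminished 5th (5th): B♭
Minor 7th (7th): D
Major 9th (9th): F♯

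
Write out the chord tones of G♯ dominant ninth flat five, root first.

G# B# D F# A#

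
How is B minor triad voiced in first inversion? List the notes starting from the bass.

D  F#  B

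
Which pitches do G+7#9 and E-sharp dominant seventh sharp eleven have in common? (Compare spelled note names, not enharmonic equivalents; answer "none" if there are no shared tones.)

D#

G+7#9: G B D# F A#
E-sharp dominant seventh sharp eleven: E# G## B# D# A##
Common to both → D#.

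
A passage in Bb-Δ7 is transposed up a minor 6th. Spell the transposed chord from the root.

Gb  Bbb  Db  F

A minor 6th up from Bb is Gb, so the new chord is Gb minor-major seventh.
Root: Gb
Minor 3rd (3rd): Bbb
Perfect 5th (5th): Db
Major 7th (7th): F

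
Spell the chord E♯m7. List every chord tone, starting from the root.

E#, G#, B#, D#

E♯m7: minor seventh on E#.
root → E#
3rd (minor 3rd) → G#
5th (perfect 5th) → B#
7th (minor 7th) → D#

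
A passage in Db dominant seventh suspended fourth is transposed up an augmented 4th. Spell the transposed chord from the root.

Transposed root: Db → G (augmented 4th up). So we spell G dominant seventh suspended fourth:
G — root
C — perfect 4th
D — perfect 5th
F — minor 7th

G, C, D, F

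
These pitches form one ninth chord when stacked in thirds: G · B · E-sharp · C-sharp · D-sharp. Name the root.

Stacking in thirds gives C-sharp – E-sharp – G – B – D-sharp, so C-sharp is the root — C-sharp dominant ninth flat five.

C-sharp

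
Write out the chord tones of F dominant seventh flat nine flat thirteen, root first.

F A C E-flat G-flat D-flat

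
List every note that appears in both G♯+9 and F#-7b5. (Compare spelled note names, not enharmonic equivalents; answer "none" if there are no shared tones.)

G♯+9: G# B# D## F# A#
F#-7b5: F# A C E
Common to both → F#.

F#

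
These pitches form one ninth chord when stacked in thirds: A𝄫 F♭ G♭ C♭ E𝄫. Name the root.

Stacking in thirds gives F♭ – A𝄫 – C♭ – E𝄫 – G♭, so F♭ is the root — F♭ minor ninth.

F♭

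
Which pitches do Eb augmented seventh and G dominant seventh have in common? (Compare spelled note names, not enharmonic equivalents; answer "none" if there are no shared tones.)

Eb augmented seventh: E-flat G B D-flat
G dominant seventh: G B D F
Common to both → G, B.

G, B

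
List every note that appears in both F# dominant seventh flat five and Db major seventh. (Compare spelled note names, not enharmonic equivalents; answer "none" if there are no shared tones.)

C

F# dominant seventh flat five = F-sharp, A-sharp, C, E.
Db major seventh = D-flat, F, A-flat, C.
Shared: C.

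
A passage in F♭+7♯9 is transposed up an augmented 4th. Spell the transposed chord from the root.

Bb, D, F#, Ab, C#

An augmented 4th up from Fb is Bb, so the new chord is Bb dominant seventh sharp nine sharp five.
root → Bb
3rd (major 3rd) → D
5th (augmented 5th) → F#
7th (minor 7th) → Ab
9th (augmented 9th) → C#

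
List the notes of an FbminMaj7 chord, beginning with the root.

FbminMaj7: minor-major seventh on Fb.
- root: Fb
- minor 3rd: Abb
- perfect 5th: Cb
- major 7th: Eb

Fb, Abb, Cb, Eb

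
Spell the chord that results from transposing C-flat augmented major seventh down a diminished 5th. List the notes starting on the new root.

F, A, C#, E

Transposed root: Cb → F (diminished 5th down). So we spell F augmented major seventh:
Root: F
Major 3rd (3rd): A
Augmented 5th (5th): C#
Major 7th (7th): E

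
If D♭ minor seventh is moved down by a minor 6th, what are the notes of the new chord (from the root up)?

F, Ab, C, Eb

A minor 6th down from Db is F, so the new chord is F minor seventh.
- root: F
- minor 3rd: Ab
- perfect 5th: C
- minor 7th: Eb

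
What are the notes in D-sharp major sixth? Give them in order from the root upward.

D# – F## – A# – B#

Root D#, quality major sixth:
- root: D#
- major 3rd: F##
- perfect 5th: A#
- major 6th: B#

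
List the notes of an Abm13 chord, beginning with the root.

Abm13 is a minor thirteenth built on Ab.
root → Ab
3rd (minor 3rd) → Cb
5th (perfect 5th) → Eb
7th (minor 7th) → Gb
9th (major 9th) → Bb
11th (perfect 11th) → Db
13th (major 13th) → F

Ab, Cb, Eb, Gb, Bb, Db, F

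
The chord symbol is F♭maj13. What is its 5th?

C♭

Root of F♭maj13 = F♭. The 5th is a perfect 5th: F♭ up a perfect 5th → C♭.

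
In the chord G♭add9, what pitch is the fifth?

Root of G♭add9 = Gb. The 5th is a perfect 5th: Gb up a perfect 5th → Db.

Db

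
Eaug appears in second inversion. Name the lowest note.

Eaug in root position is E–G#–B#.
Second inversion places the fifth in the bass, which is B#.

B#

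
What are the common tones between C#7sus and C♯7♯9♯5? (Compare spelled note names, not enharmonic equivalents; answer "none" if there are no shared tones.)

C♯  B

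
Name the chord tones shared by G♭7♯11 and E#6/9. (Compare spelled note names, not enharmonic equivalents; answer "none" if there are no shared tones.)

none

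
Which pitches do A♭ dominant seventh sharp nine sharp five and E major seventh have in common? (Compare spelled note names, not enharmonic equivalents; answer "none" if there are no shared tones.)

E, B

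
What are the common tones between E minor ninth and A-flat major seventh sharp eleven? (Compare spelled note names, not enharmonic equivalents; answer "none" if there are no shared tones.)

G – D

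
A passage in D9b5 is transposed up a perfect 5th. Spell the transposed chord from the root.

A perfect 5th up from D is A, so the new chord is A dominant ninth flat five.
Root: A
Major 3rd (3rd): C#
Diminished 5th (5th): Eb
Minor 7th (7th): G
Major 9th (9th): B

A C# Eb G B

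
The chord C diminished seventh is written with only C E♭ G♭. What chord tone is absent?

B𝄫

The full C diminished seventh chord is C, E♭, G♭, B𝄫.
Comparing with the voicing, the diminished 7th (7th) — B𝄫 — is absent.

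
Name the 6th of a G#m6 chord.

G#m6 is built on G#; its 6th is a major 6th above the root.
A sixth above G uses the letter E, and the major 6th above G# is E#.

E#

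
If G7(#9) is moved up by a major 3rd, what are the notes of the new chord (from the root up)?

A major 3rd up from G is B, so the new chord is B dominant seventh sharp nine.
Root: B
Major 3rd (3rd): D#
Perfect 5th (5th): F#
Minor 7th (7th): A
Augmented 9th (9th): C##

B D# F# A C##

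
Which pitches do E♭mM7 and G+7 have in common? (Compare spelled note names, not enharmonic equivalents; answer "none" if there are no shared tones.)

none

E♭mM7 = Eb, Gb, Bb, D.
G+7 = G, B, D#, F.
Shared: none.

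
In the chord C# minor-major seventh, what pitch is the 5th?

G-sharp

C# minor-major seventh is built on C-sharp; its 5th is a perfect 5th above the root.
A fifth above C uses the letter G, and the perfect 5th above C-sharp is G-sharp.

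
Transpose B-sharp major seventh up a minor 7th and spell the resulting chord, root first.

A minor 7th up from B# is A#, so the new chord is A# major seventh.
A# — root
C## — major 3rd
E# — perfect 5th
G## — major 7th

A# C## E# G##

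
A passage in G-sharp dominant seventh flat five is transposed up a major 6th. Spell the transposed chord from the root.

G# up a major 6th → E#. New chord: E# dominant seventh flat five.
Root: E#
Major 3rd (3rd): G##
Diminished 5th (5th): B
Minor 7th (7th): D#

E#  G##  B  D#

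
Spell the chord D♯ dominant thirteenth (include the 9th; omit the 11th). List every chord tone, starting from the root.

Root D#, quality dominant thirteenth:
Root: D#
Major 3rd (3rd): F##
Perfect 5th (5th): A#
Minor 7th (7th): C#
Major 9th (9th): E#
Major 13th (13th): B#

D#  F##  A#  C#  E#  B#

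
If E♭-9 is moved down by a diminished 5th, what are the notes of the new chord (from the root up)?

A, C, E, G, B

Transposed root: Eb → A (diminished 5th down). So we spell A minor ninth:
root → A
3rd (minor 3rd) → C
5th (perfect 5th) → E
7th (minor 7th) → G
9th (major 9th) → B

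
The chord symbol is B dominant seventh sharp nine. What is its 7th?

B dominant seventh sharp nine is built on B; its 7th is a minor 7th above the root.
A seventh above B uses the letter A, and the minor 7th above B is A.

A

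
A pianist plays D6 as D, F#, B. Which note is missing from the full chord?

D6 = D, F#, A, B. The voicing lacks the 5th (perfect 5th), A.

A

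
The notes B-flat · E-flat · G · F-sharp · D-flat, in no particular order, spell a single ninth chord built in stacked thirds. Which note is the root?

E-flat

Arranged so that each adjacent pair is a third by letter name: E-flat – G – B-flat – D-flat – F-sharp.
The bottom of that stack, E-flat, is the root (this is E-flat dominant seventh sharp nine).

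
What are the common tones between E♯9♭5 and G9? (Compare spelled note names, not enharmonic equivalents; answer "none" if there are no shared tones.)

E♯9♭5 = E#, G##, B, D#, F##.
G9 = G, B, D, F, A.
Shared: B.

B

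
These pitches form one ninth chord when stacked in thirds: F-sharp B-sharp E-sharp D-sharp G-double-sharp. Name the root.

E-sharp

Stacking in thirds gives E-sharp – G-double-sharp – B-sharp – D-sharp – F-sharp, so E-sharp is the root — E-sharp dominant seventh flat nine.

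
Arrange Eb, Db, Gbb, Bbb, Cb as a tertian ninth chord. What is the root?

Arranged so that each adjacent pair is a third by letter name: Cb – Eb – Gbb – Bbb – Db.
The bottom of that stack, Cb, is the root (this is Cb dominant ninth flat five).

Cb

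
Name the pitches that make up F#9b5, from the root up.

F♯  A♯  C  E  G♯

Root F♯, quality dominant ninth flat five:
F♯ — root
A♯ — major 3rd
C — diminished 5th
E — minor 7th
G♯ — major 9th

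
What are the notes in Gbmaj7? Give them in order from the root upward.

G♭, B♭, D♭, F

Root G♭, quality major seventh:
- root: G♭
- major 3rd: B♭
- perfect 5th: D♭
- major 7th: F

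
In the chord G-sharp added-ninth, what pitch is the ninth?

A-sharp

G-sharp added-ninth is built on G-sharp; its 9th is a major 9th above the root.
A second above G uses the letter A, and the major 9th above G-sharp is A-sharp.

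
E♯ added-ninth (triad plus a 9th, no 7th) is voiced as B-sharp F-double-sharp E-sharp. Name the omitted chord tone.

G-double-sharp

E♯ added-ninth = E-sharp, G-double-sharp, B-sharp, F-double-sharp. The voicing lacks the 3rd (major 3rd), G-double-sharp.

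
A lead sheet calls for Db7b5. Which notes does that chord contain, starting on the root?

Db, F, Abb, Cb

Root Db, quality dominant seventh flat five:
root → Db
3rd (major 3rd) → F
5th (diminished 5th) → Abb
7th (minor 7th) → Cb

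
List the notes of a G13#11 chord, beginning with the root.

G, B, D, F, A, C#, E

Root G, quality dominant thirteenth sharp eleven:
G — root
B — major 3rd
D — perfect 5th
F — minor 7th
A — major 9th
C# — augmented 11th
E — major 13th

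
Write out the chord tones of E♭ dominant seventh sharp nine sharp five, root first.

E♭ dominant seventh sharp nine sharp five: dominant seventh sharp nine sharp five on Eb.
Root: Eb
Major 3rd (3rd): G
Augmented 5th (5th): B
Minor 7th (7th): Db
Augmented 9th (9th): F#

Eb G B Db F#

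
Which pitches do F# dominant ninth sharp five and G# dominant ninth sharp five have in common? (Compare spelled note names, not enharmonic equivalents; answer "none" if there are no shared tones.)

F-sharp A-sharp G-sharp

F# dominant ninth sharp five: F-sharp A-sharp C-double-sharp E G-sharp
G# dominant ninth sharp five: G-sharp B-sharp D-double-sharp F-sharp A-sharp
Common to both → F-sharp, A-sharp, G-sharp.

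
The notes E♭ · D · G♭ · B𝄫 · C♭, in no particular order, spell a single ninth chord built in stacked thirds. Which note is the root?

Stacking in thirds gives C♭ – E♭ – G♭ – B𝄫 – D, so C♭ is the root — C♭ dominant seventh sharp nine.

C♭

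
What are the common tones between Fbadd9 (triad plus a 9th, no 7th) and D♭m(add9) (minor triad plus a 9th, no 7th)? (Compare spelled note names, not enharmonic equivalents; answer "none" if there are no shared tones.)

Fbadd9: Fb Ab Cb Gb
D♭m(add9): Db Fb Ab Eb
Common to both → Fb, Ab.

Fb Ab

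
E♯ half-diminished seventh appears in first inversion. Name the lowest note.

E♯ half-diminished seventh in root position is E-sharp–G-sharp–B–D-sharp.
First inversion places the third in the bass, which is G-sharp.

G-sharp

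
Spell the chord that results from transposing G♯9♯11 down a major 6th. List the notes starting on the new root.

B D♯ F♯ A C♯ E♯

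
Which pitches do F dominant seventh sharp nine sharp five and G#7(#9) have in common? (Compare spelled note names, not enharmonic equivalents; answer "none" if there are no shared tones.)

F dominant seventh sharp nine sharp five: F A C# Eb G#
G#7(#9): G# B# D# F# A##
Common to both → G#.

G#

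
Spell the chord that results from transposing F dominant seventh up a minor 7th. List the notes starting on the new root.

E-flat G B-flat D-flat

A minor 7th up from F is E-flat, so the new chord is E-flat dominant seventh.
E-flat — root
G — major 3rd
B-flat — perfect 5th
D-flat — minor 7th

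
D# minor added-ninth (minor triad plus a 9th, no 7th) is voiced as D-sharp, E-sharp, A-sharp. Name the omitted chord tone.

F-sharp

D# minor added-ninth = D-sharp, F-sharp, A-sharp, E-sharp. The voicing lacks the 3rd (minor 3rd), F-sharp.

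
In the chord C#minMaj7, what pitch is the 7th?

Root of C#minMaj7 = C#. The 7th is a major 7th: C# up a major 7th → B#.

B#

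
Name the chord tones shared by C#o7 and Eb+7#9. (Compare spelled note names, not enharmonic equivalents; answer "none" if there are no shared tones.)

C#o7: C# E G Bb
Eb+7#9: Eb G B Db F#
Common to both → G.

G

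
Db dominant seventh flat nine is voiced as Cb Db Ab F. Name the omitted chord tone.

Ebb

Db dominant seventh flat nine = Db, F, Ab, Cb, Ebb. The voicing lacks the 9th (minor 9th), Ebb.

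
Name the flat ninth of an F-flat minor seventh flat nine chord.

F-flat minor seventh flat nine is built on F-flat; its 9th is a minor 9th above the root.
A second above F uses the letter G, and the minor 9th above F-flat is G-double-flat.

G-double-flat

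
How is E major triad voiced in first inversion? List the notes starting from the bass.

G# – B – E

In root position, E major triad is E–G#–B.
First inversion puts the third (G#) in the bass.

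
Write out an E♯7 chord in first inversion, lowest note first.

G𝄪 – B♯ – D♯ – E♯

E♯7 = E♯–G𝄪–B♯–D♯; first inversion → third (G𝄪) lowest.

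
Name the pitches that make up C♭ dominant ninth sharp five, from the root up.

C-flat – E-flat – G – B-double-flat – D-flat

C♭ dominant ninth sharp five: dominant ninth sharp five on C-flat.
- root: C-flat
- major 3rd: E-flat
- augmented 5th: G
- minor 7th: B-double-flat
- major 9th: D-flat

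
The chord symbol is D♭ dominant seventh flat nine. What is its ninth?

Ebb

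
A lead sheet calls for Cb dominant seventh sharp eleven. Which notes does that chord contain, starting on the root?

Cb  Eb  Gb  Bbb  F

Cb dominant seventh sharp eleven is a dominant seventh sharp eleven built on Cb.
root → Cb
3rd (major 3rd) → Eb
5th (perfect 5th) → Gb
7th (minor 7th) → Bbb
11th (augmented 11th) → F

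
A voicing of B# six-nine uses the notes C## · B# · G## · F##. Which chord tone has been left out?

D##

B# six-nine = B#, D##, F##, G##, C##. The voicing lacks the 3rd (major 3rd), D##.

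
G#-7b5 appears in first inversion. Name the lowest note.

B

G#-7b5 = G#–B–D–F#. First inversion → third in the bass = B.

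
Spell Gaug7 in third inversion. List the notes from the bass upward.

F  G  B  D#

In root position, Gaug7 is G–B–D#–F.
Third inversion puts the seventh (F) in the bass.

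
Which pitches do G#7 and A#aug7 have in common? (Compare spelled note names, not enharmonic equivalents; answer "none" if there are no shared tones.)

G#

G#7: G# B# D# F#
A#aug7: A# C## E## G#
Common to both → G#.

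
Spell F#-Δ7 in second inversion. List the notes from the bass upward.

C#  E#  F#  A

F#-Δ7 = F#–A–C#–E#; second inversion → fifth (C#) lowest.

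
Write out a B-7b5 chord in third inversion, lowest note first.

A, B, D, F

In root position, B-7b5 is B–D–F–A.
Third inversion puts the seventh (A) in the bass.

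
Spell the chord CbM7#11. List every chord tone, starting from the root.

Cb, Eb, Gb, Bb, F

CbM7#11 is a major seventh sharp eleven built on Cb.
Root: Cb
Major 3rd (3rd): Eb
Perfect 5th (5th): Gb
Major 7th (7th): Bb
Augmented 11th (11th): F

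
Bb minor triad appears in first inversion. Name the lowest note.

Db

Bb minor triad in root position is Bb–Db–F.
First inversion places the third in the bass, which is Db.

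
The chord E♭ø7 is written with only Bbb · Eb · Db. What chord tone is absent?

The full E♭ø7 chord is Eb, Gb, Bbb, Db.
Comparing with the voicing, the minor 3rd (3rd) — Gb — is absent.

Gb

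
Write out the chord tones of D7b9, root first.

D, F♯, A, C, E♭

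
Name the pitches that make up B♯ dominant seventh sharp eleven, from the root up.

B-sharp D-double-sharp F-double-sharp A-sharp E-double-sharp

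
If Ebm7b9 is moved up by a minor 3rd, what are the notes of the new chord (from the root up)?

G♭, B𝄫, D♭, F♭, A𝄫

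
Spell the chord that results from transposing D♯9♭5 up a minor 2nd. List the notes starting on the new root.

E – G# – Bb – D – F#

D# up a minor 2nd → E. New chord: E dominant ninth flat five.
E — root
G# — major 3rd
Bb — diminished 5th
D — minor 7th
F# — major 9th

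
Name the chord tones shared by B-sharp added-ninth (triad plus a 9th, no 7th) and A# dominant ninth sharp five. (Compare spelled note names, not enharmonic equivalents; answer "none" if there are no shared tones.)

B♯, C𝄪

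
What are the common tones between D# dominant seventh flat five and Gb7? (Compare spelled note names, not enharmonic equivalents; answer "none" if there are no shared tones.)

D# dominant seventh flat five: D♯ F𝄪 A C♯
Gb7: G♭ B♭ D♭ F♭
Common to both → none.

none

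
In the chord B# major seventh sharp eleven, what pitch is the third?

B# major seventh sharp eleven is built on B-sharp; its 3rd is a major 3rd above the root.
A third above B uses the letter D, and the major 3rd above B-sharp is D-double-sharp.

D-double-sharp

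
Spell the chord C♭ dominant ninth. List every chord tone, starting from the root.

C♭ dominant ninth: dominant ninth on Cb.
Cb — root
Eb — major 3rd
Gb — perfect 5th
Bbb — minor 7th
Db — major 9th

Cb, Eb, Gb, Bbb, Db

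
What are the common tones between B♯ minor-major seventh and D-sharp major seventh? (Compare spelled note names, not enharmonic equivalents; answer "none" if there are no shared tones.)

D-sharp, F-double-sharp

B♯ minor-major seventh: B-sharp D-sharp F-double-sharp A-double-sharp
D-sharp major seventh: D-sharp F-double-sharp A-sharp C-double-sharp
Common to both → D-sharp, F-double-sharp.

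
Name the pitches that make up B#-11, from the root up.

B#-11 is a minor eleventh built on B♯.
B♯ — root
D♯ — minor 3rd
F𝄪 — perfect 5th
A♯ — minor 7th
C𝄪 — major 9th
E♯ — perfect 11th

B♯  D♯  F𝄪  A♯  C𝄪  E♯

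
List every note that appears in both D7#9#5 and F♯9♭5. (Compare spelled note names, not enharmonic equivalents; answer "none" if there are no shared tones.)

F# A# C

D7#9#5 = D, F#, A#, C, E#.
F♯9♭5 = F#, A#, C, E, G#.
Shared: F#, A#, C.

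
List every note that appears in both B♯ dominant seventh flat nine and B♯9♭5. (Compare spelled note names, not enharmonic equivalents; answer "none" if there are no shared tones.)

B# – D## – A#

B♯ dominant seventh flat nine: B# D## F## A# C#
B♯9♭5: B# D## F# A# C##
Common to both → B#, D##, A#.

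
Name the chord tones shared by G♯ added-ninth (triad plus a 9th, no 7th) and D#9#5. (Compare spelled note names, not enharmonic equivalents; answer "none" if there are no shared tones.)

D#

G♯ added-ninth: G# B# D# A#
D#9#5: D# F## A## C# E#
Common to both → D#.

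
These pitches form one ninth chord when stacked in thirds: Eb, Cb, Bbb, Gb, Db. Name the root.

Cb

Stacking in thirds gives Cb – Eb – Gb – Bbb – Db, so Cb is the root — Cb dominant ninth.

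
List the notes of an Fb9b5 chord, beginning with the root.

Fb9b5 is a dominant ninth flat five built on Fb.
Fb — root
Ab — major 3rd
Cbb — diminished 5th
Ebb — minor 7th
Gb — major 9th

Fb, Ab, Cbb, Ebb, Gb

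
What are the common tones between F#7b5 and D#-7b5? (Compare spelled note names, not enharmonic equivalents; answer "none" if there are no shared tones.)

F♯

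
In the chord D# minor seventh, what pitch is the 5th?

D# minor seventh is built on D-sharp; its 5th is a perfect 5th above the root.
A fifth above D uses the letter A, and the perfect 5th above D-sharp is A-sharp.

A-sharp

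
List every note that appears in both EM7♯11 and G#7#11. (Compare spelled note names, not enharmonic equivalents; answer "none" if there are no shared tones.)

G# D#

EM7♯11 = E, G#, B, D#, A#.
G#7#11 = G#, B#, D#, F#, C##.
Shared: G#, D#.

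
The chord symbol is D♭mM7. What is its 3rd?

D♭mM7 is built on Db; its 3rd is a minor 3rd above the root.
A third above D uses the letter F, and the minor 3rd above Db is Fb.

Fb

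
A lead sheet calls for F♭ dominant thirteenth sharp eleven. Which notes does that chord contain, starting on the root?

F♭ dominant thirteenth sharp eleven is a dominant thirteenth sharp eleven built on Fb.
Fb — root
Ab — major 3rd
Cb — perfect 5th
Ebb — minor 7th
Gb — major 9th
Bb — augmented 11th
Db — major 13th

Fb, Ab, Cb, Ebb, Gb, Bb, Db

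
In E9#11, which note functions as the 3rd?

G#

Root of E9#11 = E. The 3rd is a major 3rd: E up a major 3rd → G#.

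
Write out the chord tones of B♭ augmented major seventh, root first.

B♭ augmented major seventh: augmented major seventh on Bb.
Root: Bb
Major 3rd (3rd): D
Augmented 5th (5th): F#
Major 7th (7th): A

Bb, D, F#, A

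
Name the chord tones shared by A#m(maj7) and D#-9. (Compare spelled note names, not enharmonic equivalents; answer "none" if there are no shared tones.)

A#, C#, E#

A#m(maj7): A# C# E# G##
D#-9: D# F# A# C# E#
Common to both → A#, C#, E#.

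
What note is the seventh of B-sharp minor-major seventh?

A-double-sharp

B-sharp minor-major seventh is built on B-sharp; its 7th is a major 7th above the root.
A seventh above B uses the letter A, and the major 7th above B-sharp is A-double-sharp.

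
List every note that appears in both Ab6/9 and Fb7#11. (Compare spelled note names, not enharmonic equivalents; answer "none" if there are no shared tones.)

Ab6/9: Ab C Eb F Bb
Fb7#11: Fb Ab Cb Ebb Bb
Common to both → Ab, Bb.

Ab, Bb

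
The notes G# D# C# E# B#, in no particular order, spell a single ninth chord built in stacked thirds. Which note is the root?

C#

Stacking in thirds gives C# – E# – G# – B# – D#, so C# is the root — C# major ninth.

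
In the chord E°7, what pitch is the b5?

Bb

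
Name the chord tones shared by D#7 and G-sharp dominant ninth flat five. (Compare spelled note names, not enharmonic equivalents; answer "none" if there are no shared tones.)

D#7 = D#, F##, A#, C#.
G-sharp dominant ninth flat five = G#, B#, D, F#, A#.
Shared: A#.

A#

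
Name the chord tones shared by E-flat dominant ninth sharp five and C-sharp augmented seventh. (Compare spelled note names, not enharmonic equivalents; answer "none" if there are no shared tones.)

B

E-flat dominant ninth sharp five: E-flat G B D-flat F
C-sharp augmented seventh: C-sharp E-sharp G-double-sharp B
Common to both → B.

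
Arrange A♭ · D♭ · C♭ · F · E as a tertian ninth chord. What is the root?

Stacking in thirds gives D♭ – F – A♭ – C♭ – E, so D♭ is the root — D♭ dominant seventh sharp nine.

D♭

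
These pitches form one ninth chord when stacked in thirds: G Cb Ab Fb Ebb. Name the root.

Fb

Arranged so that each adjacent pair is a third by letter name: Fb – Ab – Cb – Ebb – G.
The bottom of that stack, Fb, is the root (this is Fb dominant seventh sharp nine).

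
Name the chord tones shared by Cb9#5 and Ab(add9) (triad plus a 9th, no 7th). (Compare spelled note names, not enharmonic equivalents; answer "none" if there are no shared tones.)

Cb9#5 = Cb, Eb, G, Bbb, Db.
Ab(add9) = Ab, C, Eb, Bb.
Shared: Eb.

Eb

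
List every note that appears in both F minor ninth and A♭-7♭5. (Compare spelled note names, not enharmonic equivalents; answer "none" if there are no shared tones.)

Ab

F minor ninth = F, Ab, C, Eb, G.
A♭-7♭5 = Ab, Cb, Ebb, Gb.
Shared: Ab.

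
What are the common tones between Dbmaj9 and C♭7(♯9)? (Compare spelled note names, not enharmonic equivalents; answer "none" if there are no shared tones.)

Eb

Dbmaj9: Db F Ab C Eb
C♭7(♯9): Cb Eb Gb Bbb D
Common to both → Eb.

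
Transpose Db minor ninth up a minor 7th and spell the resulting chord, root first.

C-flat  E-double-flat  G-flat  B-double-flat  D-flat

A minor 7th up from D-flat is C-flat, so the new chord is C-flat minor ninth.
root → C-flat
3rd (minor 3rd) → E-double-flat
5th (perfect 5th) → G-flat
7th (minor 7th) → B-double-flat
9th (major 9th) → D-flat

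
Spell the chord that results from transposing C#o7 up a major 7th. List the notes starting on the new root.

B♯, D♯, F♯, A

A major 7th up from C♯ is B♯, so the new chord is B♯ diminished seventh.
B♯ — root
D♯ — minor 3rd
F♯ — diminished 5th
A — diminished 7th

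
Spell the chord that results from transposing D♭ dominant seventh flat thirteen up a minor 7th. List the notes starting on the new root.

A minor 7th up from D♭ is C♭, so the new chord is C♭ dominant seventh flat thirteen.
- root: C♭
- major 3rd: E♭
- perfect 5th: G♭
- minor 7th: B𝄫
- minor 13th: A𝄫

C♭ – E♭ – G♭ – B𝄫 – A𝄫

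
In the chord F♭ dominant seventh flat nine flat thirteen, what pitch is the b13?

Dbb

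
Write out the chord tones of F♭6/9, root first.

F♭ A♭ C♭ D♭ G♭

F♭6/9 is a six-nine built on F♭.
- root: F♭
- major 3rd: A♭
- perfect 5th: C♭
- major 6th: D♭
- major 9th: G♭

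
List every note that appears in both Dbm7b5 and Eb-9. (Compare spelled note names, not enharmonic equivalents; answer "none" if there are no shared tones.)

Dbm7b5 = Db, Fb, Abb, Cb.
Eb-9 = Eb, Gb, Bb, Db, F.
Shared: Db.

Db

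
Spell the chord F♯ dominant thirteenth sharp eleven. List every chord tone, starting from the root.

Root F♯, quality dominant thirteenth sharp eleven:
F♯ — root
A♯ — major 3rd
C♯ — perfect 5th
E — minor 7th
G♯ — major 9th
B♯ — augmented 11th
D♯ — major 13th

F♯ – A♯ – C♯ – E – G♯ – B♯ – D♯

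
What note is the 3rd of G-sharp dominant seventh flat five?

B-sharp

G-sharp dominant seventh flat five is built on G-sharp; its 3rd is a major 3rd above the root.
A third above G uses the letter B, and the major 3rd above G-sharp is B-sharp.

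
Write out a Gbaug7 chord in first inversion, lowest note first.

Gbaug7 = Gb–Bb–D–Fb; first inversion → third (Bb) lowest.

Bb D Fb Gb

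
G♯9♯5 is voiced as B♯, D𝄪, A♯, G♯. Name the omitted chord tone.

F♯

The full G♯9♯5 chord is G♯, B♯, D𝄪, F♯, A♯.
Comparing with the voicing, the minor 7th (7th) — F♯ — is absent.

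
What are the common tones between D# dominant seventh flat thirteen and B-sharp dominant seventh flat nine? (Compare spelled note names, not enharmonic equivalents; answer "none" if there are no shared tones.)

F𝄪 – A♯ – C♯

D# dominant seventh flat thirteen: D♯ F𝄪 A♯ C♯ B
B-sharp dominant seventh flat nine: B♯ D𝄪 F𝄪 A♯ C♯
Common to both → F𝄪, A♯, C♯.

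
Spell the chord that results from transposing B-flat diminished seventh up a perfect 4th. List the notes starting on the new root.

A perfect 4th up from Bb is Eb, so the new chord is Eb diminished seventh.
Eb — root
Gb — minor 3rd
Bbb — diminished 5th
Dbb — diminished 7th

Eb – Gb – Bbb – Dbb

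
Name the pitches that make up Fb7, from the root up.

F♭, A♭, C♭, E𝄫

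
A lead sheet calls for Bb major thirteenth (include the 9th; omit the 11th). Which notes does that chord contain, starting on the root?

Bb, D, F, A, C, G

Bb major thirteenth is a major thirteenth built on Bb.
Bb — root
D — major 3rd
F — perfect 5th
A — major 7th
C — major 9th
G — major 13th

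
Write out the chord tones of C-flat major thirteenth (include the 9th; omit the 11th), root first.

C-flat major thirteenth: major thirteenth on Cb.
root → Cb
3rd (major 3rd) → Eb
5th (perfect 5th) → Gb
7th (major 7th) → Bb
9th (major 9th) → Db
13th (major 13th) → Ab

Cb  Eb  Gb  Bb  Db  Ab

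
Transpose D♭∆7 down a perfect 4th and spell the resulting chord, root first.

Ab, C, Eb, G

A perfect 4th down from Db is Ab, so the new chord is Ab major seventh.
root → Ab
3rd (major 3rd) → C
5th (perfect 5th) → Eb
7th (major 7th) → G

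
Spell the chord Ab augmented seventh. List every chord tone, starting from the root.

Ab  C  E  Gb

Ab augmented seventh is an augmented seventh built on Ab.
root → Ab
3rd (major 3rd) → C
5th (augmented 5th) → E
7th (minor 7th) → Gb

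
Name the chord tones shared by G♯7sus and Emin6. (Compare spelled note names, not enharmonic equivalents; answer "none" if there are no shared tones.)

C♯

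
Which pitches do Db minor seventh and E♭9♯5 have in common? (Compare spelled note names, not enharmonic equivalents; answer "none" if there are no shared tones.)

Db minor seventh: Db Fb Ab Cb
E♭9♯5: Eb G B Db F
Common to both → Db.

Db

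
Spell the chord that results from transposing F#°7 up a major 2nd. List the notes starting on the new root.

G# – B – D – F

Transposed root: F# → G# (major 2nd up). So we spell G# diminished seventh:
- root: G#
- minor 3rd: B
- diminished 5th: D
- diminished 7th: F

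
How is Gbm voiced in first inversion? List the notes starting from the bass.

Gbm = G♭–B𝄫–D♭; first inversion → third (B𝄫) lowest.

B𝄫 D♭ G♭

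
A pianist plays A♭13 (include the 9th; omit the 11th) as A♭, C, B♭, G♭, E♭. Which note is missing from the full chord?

F

A♭13 = A♭, C, E♭, G♭, B♭, F. The voicing lacks the 13th (major 13th), F.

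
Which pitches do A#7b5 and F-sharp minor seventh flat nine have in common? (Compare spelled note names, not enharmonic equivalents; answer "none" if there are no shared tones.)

A#7b5: A# C## E G#
F-sharp minor seventh flat nine: F# A C# E G
Common to both → E.

E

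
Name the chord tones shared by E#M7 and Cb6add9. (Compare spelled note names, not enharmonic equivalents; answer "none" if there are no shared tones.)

none

E#M7 = E#, G##, B#, D##.
Cb6add9 = Cb, Eb, Gb, Ab, Db.
Shared: none.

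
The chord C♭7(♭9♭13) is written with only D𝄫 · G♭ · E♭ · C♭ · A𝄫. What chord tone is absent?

The full C♭7(♭9♭13) chord is C♭, E♭, G♭, B𝄫, D𝄫, A𝄫.
Comparing with the voicing, the minor 7th (7th) — B𝄫 — is absent.

B𝄫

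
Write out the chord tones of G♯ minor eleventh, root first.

G♯ minor eleventh is a minor eleventh built on G#.
Root: G#
Minor 3rd (3rd): B
Perfect 5th (5th): D#
Minor 7th (7th): F#
Major 9th (9th): A#
Perfect 11th (11th): C#

G# – B – D# – F# – A# – C#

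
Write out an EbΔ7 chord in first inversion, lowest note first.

G, Bb, D, Eb

In root position, EbΔ7 is Eb–G–Bb–D.
First inversion puts the third (G) in the bass.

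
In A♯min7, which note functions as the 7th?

G#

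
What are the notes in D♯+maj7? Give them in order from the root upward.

D#, F##, A##, C##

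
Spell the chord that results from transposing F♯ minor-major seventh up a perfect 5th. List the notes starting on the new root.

C-sharp – E – G-sharp – B-sharp

Transposed root: F-sharp → C-sharp (perfect 5th up). So we spell C-sharp minor-major seventh:
- root: C-sharp
- minor 3rd: E
- perfect 5th: G-sharp
- major 7th: B-sharp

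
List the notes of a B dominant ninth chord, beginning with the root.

B, D-sharp, F-sharp, A, C-sharp

Root B, quality dominant ninth:
Root: B
Major 3rd (3rd): D-sharp
Perfect 5th (5th): F-sharp
Minor 7th (7th): A
Major 9th (9th): C-sharp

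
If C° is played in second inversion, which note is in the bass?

Gb

C° = C–Eb–Gb. Second inversion → fifth in the bass = Gb.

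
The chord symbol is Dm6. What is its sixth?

Dm6 is built on D; its 6th is a major 6th above the root.
A sixth above D uses the letter B, and the major 6th above D is B.

B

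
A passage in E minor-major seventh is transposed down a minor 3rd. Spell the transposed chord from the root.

A minor 3rd down from E is C#, so the new chord is C# minor-major seventh.
- root: C#
- minor 3rd: E
- perfect 5th: G#
- major 7th: B#

C#, E, G#, B#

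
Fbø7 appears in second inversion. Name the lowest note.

Fbø7 = Fb–Abb–Cbb–Ebb. Second inversion → fifth in the bass = Cbb.

Cbb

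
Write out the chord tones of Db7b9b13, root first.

D♭, F, A♭, C♭, E𝄫, B𝄫

Db7b9b13 is a dominant seventh flat nine flat thirteen built on D♭.
Root: D♭
Major 3rd (3rd): F
Perfect 5th (5th): A♭
Minor 7th (7th): C♭
Minor 9th (9th): E𝄫
Minor 13th (13th): B𝄫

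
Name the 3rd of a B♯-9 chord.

D♯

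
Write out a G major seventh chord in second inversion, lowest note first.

D  F♯  G  B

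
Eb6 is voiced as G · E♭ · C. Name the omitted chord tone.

B♭

Eb6 = E♭, G, B♭, C. The voicing lacks the 5th (perfect 5th), B♭.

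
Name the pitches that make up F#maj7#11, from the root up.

F#maj7#11: major seventh sharp eleven on F#.
root → F#
3rd (major 3rd) → A#
5th (perfect 5th) → C#
7th (major 7th) → E#
11th (augmented 11th) → B#

F#, A#, C#, E#, B#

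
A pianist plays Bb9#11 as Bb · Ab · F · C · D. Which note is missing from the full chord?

E

The full Bb9#11 chord is Bb, D, F, Ab, C, E.
Comparing with the voicing, the augmented 11th (11th) — E — is absent.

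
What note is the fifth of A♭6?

Eb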